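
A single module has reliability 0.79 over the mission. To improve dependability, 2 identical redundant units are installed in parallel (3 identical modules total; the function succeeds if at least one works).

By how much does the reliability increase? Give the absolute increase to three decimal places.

R_before = 0.79
R_after = 1 − (1 − 0.79)^3 = 0.991
ΔR = 0.991 − 0.79 = 0.201

0.201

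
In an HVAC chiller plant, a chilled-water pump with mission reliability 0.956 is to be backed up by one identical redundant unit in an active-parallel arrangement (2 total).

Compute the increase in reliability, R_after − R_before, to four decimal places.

0.0421

R_before = 0.956
R_after = 1 − (1 − 0.956)^2 = 0.9981
ΔR = 0.9981 − 0.956 = 0.0421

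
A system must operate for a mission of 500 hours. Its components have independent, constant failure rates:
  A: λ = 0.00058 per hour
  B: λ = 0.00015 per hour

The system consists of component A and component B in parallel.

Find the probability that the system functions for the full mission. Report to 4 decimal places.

R(A) = exp(−0.00058 × 500) = 0.748264
R(B) = exp(−0.00015 × 500) = 0.927743
Parallel (A and B): 1 − (1 − 0.748264)(1 − 0.927743) = 0.9818

0.9818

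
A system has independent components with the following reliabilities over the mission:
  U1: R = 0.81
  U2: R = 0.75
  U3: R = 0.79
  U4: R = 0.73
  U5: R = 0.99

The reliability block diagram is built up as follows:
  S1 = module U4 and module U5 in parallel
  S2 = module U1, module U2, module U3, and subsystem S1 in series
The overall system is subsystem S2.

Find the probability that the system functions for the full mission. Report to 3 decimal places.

Parallel (U4 and U5): 1 − (1 − 0.73000)(1 − 0.99000) = 0.99730
Series (U1, U2, U3, and [0.99730]): 0.81000 × 0.75000 × 0.79000 × 0.99730 = 0.479

0.479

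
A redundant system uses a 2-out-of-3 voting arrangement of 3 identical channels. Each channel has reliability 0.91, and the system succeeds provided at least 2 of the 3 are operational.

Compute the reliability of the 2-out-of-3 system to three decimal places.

R = Σ_{i=2}^{3} C(3,i) p^i (1−p)^{3−i} with p = 0.91
C(3,2)·0.91^2·0.09^1 = 0.22359
C(3,3)·0.91^3·0.09^0 = 0.75357
Sum = 0.977

0.977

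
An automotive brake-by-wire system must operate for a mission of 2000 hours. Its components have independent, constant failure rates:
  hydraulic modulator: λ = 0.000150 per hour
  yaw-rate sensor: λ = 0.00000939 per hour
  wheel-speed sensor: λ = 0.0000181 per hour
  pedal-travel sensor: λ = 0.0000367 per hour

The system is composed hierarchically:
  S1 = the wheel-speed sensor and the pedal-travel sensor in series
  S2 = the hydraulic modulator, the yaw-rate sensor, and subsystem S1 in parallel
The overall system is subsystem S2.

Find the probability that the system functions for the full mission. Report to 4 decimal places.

0.9995

R(hydraulic modulator) = exp(−0.000150 × 2000) = 0.740818
R(yaw-rate sensor) = exp(−0.00000939 × 2000) = 0.981395
R(wheel-speed sensor) = exp(−0.0000181 × 2000) = 0.964447
R(pedal-travel sensor) = exp(−0.0000367 × 2000) = 0.929229
Series (wheel-speed sensor and pedal-travel sensor): 0.964447 × 0.929229 = 0.896192
Parallel (hydraulic modulator, yaw-rate sensor, and [0.896192]): 1 − (1 − 0.740818)(1 − 0.981395)(1 − 0.896192) = 0.9995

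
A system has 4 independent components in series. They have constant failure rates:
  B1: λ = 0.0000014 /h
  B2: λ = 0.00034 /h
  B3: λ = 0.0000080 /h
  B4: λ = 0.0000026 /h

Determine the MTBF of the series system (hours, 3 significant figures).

Series of exponential components: λ_sys = Σ λ_i
λ_sys = 0.0000014 + 0.00034 + 0.0000080 + 0.0000026 = 3.5200e-04 /h
MTBF = 1 / λ_sys = 2840 h

2840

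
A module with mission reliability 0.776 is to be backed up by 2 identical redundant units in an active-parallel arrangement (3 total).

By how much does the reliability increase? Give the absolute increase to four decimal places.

R_before = 0.776
R_after = 1 − (1 − 0.776)^3 = 0.9888
ΔR = 0.9888 − 0.776 = 0.2128

0.2128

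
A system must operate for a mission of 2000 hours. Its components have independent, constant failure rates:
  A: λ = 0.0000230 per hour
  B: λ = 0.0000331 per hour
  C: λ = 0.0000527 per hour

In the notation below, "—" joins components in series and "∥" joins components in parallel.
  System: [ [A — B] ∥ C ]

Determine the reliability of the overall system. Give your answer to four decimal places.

0.9894

R(A) = exp(−0.0000230 × 2000) = 0.955042
R(B) = exp(−0.0000331 × 2000) = 0.935944
R(C) = exp(−0.0000527 × 2000) = 0.899964
Series (A and B): 0.955042 × 0.935944 = 0.893866
Parallel ([0.893866] and C): 1 − (1 − 0.893866)(1 − 0.899964) = 0.9894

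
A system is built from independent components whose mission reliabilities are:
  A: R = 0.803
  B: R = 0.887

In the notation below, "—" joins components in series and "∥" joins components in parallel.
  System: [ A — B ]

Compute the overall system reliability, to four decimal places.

Series (A and B): 0.803000 × 0.887000 = 0.7123

0.7123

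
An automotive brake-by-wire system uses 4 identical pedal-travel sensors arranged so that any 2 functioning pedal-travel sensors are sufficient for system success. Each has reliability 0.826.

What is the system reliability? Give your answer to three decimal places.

R = Σ_{i=2}^{4} C(4,i) p^i (1−p)^{4−i} with p = 0.826
C(4,2)·0.826^2·0.174^2 = 0.12394
C(4,3)·0.826^3·0.174^1 = 0.39224
C(4,4)·0.826^4·0.174^0 = 0.46550
Sum = 0.982

0.982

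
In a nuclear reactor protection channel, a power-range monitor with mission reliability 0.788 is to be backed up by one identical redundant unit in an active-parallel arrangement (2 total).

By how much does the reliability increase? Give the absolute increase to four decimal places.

0.1671

R_before = 0.788
R_after = 1 − (1 − 0.788)^2 = 0.9551
ΔR = 0.9551 − 0.788 = 0.1671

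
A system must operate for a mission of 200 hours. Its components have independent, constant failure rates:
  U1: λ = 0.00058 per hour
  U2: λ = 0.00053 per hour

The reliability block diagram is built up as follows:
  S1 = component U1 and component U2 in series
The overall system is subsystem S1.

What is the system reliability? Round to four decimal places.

0.8009

R(U1) = exp(−0.00058 × 200) = 0.890475
R(U2) = exp(−0.00053 × 200) = 0.899425
Series (U1 and U2): 0.890475 × 0.899425 = 0.8009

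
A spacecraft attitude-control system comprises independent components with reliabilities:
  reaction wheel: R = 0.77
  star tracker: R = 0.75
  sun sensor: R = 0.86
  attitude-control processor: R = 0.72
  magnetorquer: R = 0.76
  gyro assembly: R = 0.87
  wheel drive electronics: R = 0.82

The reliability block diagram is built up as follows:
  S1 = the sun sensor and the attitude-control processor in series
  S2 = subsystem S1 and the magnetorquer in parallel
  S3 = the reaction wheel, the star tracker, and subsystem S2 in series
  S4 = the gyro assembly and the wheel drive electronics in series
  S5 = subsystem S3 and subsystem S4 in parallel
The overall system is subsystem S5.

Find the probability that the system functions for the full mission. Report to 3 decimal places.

Series (sun sensor and attitude-control processor): 0.86000 × 0.72000 = 0.61920
Parallel ([0.61920] and magnetorquer): 1 − (1 − 0.61920)(1 − 0.76000) = 0.90861
Series (reaction wheel, star tracker, and [0.90861]): 0.77000 × 0.75000 × 0.90861 = 0.52472
Series (gyro assembly and wheel drive electronics): 0.87000 × 0.82000 = 0.71340
Parallel ([0.52472] and [0.71340]): 1 − (1 − 0.52472)(1 − 0.71340) = 0.864

0.864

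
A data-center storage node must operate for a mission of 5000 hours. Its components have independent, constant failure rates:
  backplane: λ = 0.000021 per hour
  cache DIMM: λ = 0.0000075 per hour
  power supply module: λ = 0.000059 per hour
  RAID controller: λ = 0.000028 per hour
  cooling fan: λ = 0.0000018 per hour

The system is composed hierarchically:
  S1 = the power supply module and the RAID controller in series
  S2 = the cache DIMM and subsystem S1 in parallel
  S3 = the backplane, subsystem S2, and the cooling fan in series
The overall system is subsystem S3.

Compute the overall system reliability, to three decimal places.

0.881

R(backplane) = exp(−0.000021 × 5000) = 0.90032
R(cache DIMM) = exp(−0.0000075 × 5000) = 0.96319
R(power supply module) = exp(−0.000059 × 5000) = 0.74453
R(RAID controller) = exp(−0.000028 × 5000) = 0.86936
R(cooling fan) = exp(−0.0000018 × 5000) = 0.99104
Series (power supply module and RAID controller): 0.74453 × 0.86936 = 0.64726
Parallel (cache DIMM and [0.64726]): 1 − (1 − 0.96319)(1 − 0.64726) = 0.98702
Series (backplane, [0.98702], and cooling fan): 0.90032 × 0.98702 × 0.99104 = 0.881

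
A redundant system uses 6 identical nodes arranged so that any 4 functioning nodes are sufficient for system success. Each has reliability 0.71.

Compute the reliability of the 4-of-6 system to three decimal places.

0.763

R = Σ_{i=4}^{6} C(6,i) p^i (1−p)^{6−i} with p = 0.71
C(6,4)·0.71^4·0.29^2 = 0.32057
C(6,5)·0.71^5·0.29^1 = 0.31394
C(6,6)·0.71^6·0.29^0 = 0.12810
Sum = 0.763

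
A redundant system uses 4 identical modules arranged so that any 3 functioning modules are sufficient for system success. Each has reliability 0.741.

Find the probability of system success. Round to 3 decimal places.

0.723

R = Σ_{i=3}^{4} C(4,i) p^i (1−p)^{4−i} with p = 0.741
C(4,3)·0.741^3·0.259^1 = 0.42152
C(4,4)·0.741^4·0.259^0 = 0.30149
Sum = 0.723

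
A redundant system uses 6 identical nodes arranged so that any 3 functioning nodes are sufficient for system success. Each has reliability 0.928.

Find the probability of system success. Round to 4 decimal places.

R = Σ_{i=3}^{6} C(6,i) p^i (1−p)^{6−i} with p = 0.928
C(6,3)·0.928^3·0.072^3 = 0.005966
C(6,4)·0.928^4·0.072^2 = 0.057670
C(6,5)·0.928^5·0.072^1 = 0.297320
C(6,6)·0.928^6·0.072^0 = 0.638687
Sum = 0.9996

0.9996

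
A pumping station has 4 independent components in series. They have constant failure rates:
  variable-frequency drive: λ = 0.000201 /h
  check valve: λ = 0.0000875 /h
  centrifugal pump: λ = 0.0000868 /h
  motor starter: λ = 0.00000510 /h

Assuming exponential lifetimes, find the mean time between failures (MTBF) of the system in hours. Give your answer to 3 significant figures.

Series of exponential components: λ_sys = Σ λ_i
λ_sys = 0.000201 + 0.0000875 + 0.0000868 + 0.00000510 = 3.8040e-04 /h
MTBF = 1 / λ_sys = 2630 h

2630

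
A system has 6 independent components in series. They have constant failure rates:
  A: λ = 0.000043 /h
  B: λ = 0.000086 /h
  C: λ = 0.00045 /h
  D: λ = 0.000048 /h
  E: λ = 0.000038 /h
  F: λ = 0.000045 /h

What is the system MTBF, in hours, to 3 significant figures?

1410

Series of exponential components: λ_sys = Σ λ_i
λ_sys = 0.000043 + 0.000086 + 0.00045 + 0.000048 + 0.000038 + 0.000045 = 7.1000e-04 /h
MTBF = 1 / λ_sys = 1410 h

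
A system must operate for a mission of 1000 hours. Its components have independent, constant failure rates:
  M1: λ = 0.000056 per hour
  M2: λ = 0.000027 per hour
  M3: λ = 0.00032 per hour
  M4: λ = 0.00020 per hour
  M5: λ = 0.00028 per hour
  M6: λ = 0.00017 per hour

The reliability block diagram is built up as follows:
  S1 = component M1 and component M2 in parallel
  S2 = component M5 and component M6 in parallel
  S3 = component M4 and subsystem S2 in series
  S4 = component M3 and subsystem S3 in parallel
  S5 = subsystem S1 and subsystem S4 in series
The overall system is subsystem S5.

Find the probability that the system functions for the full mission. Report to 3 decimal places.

0.940

R(M1) = exp(−0.000056 × 1000) = 0.94554
R(M2) = exp(−0.000027 × 1000) = 0.97336
R(M3) = exp(−0.00032 × 1000) = 0.72615
R(M4) = exp(−0.00020 × 1000) = 0.81873
R(M5) = exp(−0.00028 × 1000) = 0.75578
R(M6) = exp(−0.00017 × 1000) = 0.84366
Parallel (M1 and M2): 1 − (1 − 0.94554)(1 − 0.97336) = 0.99855
Parallel (M5 and M6): 1 − (1 − 0.75578)(1 − 0.84366) = 0.96182
Series (M4 and [0.96182]): 0.81873 × 0.96182 = 0.78747
Parallel (M3 and [0.78747]): 1 − (1 − 0.72615)(1 − 0.78747) = 0.94180
Series ([0.99855] and [0.94180]): 0.99855 × 0.94180 = 0.940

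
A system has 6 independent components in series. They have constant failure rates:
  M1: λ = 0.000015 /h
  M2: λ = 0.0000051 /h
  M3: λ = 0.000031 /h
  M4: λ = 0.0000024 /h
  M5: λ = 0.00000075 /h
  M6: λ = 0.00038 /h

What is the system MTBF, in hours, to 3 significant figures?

Series of exponential components: λ_sys = Σ λ_i
λ_sys = 0.000015 + 0.0000051 + 0.000031 + 0.0000024 + 0.00000075 + 0.00038 = 4.3425e-04 /h
MTBF = 1 / λ_sys = 2300 h

2300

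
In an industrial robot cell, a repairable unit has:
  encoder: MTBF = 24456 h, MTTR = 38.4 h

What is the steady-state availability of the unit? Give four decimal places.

0.9984

A(encoder) = MTBF/(MTBF+MTTR) = 24456/(24456+38.4) = 0.9984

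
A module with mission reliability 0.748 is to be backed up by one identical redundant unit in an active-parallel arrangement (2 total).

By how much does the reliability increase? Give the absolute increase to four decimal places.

0.1885

R_before = 0.748
R_after = 1 − (1 − 0.748)^2 = 0.9365
ΔR = 0.9365 − 0.748 = 0.1885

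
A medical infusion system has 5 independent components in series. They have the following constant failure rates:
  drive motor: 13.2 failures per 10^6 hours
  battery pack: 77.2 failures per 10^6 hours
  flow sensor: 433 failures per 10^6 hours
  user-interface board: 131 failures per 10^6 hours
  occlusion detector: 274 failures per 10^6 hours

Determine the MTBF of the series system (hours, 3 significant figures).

1080

Series of exponential components: λ_sys = Σ λ_i
λ_sys = 0.0000132 + 0.0000772 + 0.000433 + 0.000131 + 0.000274 = 9.2840e-04 /h
MTBF = 1 / λ_sys = 1080 h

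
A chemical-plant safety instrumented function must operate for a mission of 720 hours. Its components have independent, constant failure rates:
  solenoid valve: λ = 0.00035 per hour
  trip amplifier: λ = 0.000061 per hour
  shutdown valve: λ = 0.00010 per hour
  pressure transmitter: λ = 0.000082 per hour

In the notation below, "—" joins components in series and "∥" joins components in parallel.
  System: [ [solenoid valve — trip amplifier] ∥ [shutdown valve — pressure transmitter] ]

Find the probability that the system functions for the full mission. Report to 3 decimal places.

R(solenoid valve) = exp(−0.00035 × 720) = 0.77724
R(trip amplifier) = exp(−0.000061 × 720) = 0.95703
R(shutdown valve) = exp(−0.00010 × 720) = 0.93053
R(pressure transmitter) = exp(−0.000082 × 720) = 0.94267
Series (solenoid valve and trip amplifier): 0.77724 × 0.95703 = 0.74384
Series (shutdown valve and pressure transmitter): 0.93053 × 0.94267 = 0.87718
Parallel ([0.74384] and [0.87718]): 1 − (1 − 0.74384)(1 − 0.87718) = 0.969

0.969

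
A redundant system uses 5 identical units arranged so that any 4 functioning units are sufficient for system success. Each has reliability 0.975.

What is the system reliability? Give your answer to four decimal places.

R = Σ_{i=4}^{5} C(5,i) p^i (1−p)^{5−i} with p = 0.975
C(5,4)·0.975^4·0.025^1 = 0.112961
C(5,5)·0.975^5·0.025^0 = 0.881096
Sum = 0.9941

0.9941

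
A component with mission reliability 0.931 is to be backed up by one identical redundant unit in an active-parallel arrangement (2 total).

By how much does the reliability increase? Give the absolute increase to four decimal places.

R_before = 0.931
R_after = 1 − (1 − 0.931)^2 = 0.9952
ΔR = 0.9952 − 0.931 = 0.0642

0.0642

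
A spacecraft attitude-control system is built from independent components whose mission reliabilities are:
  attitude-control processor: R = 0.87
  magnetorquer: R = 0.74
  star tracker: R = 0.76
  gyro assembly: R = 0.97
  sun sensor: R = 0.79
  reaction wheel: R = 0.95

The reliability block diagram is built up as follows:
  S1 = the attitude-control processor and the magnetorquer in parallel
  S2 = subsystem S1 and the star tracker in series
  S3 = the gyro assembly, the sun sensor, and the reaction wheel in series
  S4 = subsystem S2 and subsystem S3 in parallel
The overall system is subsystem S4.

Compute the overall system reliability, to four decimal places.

0.9277

Parallel (attitude-control processor and magnetorquer): 1 − (1 − 0.870000)(1 − 0.740000) = 0.966200
Series ([0.966200] and star tracker): 0.966200 × 0.760000 = 0.734312
Series (gyro assembly, sun sensor, and reaction wheel): 0.970000 × 0.790000 × 0.950000 = 0.727985
Parallel ([0.734312] and [0.727985]): 1 − (1 − 0.734312)(1 − 0.727985) = 0.9277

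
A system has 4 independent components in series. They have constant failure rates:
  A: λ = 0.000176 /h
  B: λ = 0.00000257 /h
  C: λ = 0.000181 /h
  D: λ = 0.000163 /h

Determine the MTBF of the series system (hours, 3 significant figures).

Series of exponential components: λ_sys = Σ λ_i
λ_sys = 0.000176 + 0.00000257 + 0.000181 + 0.000163 = 5.2257e-04 /h
MTBF = 1 / λ_sys = 1910 h

1910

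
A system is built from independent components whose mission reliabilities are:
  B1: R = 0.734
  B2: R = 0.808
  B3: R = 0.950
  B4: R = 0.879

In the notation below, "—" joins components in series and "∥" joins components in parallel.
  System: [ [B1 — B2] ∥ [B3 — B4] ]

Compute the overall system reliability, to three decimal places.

Series (B1 and B2): 0.73400 × 0.80800 = 0.59307
Series (B3 and B4): 0.95000 × 0.87900 = 0.83505
Parallel ([0.59307] and [0.83505]): 1 − (1 − 0.59307)(1 − 0.83505) = 0.933

0.933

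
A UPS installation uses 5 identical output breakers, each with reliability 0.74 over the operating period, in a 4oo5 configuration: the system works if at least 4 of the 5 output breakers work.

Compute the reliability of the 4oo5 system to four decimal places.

R = Σ_{i=4}^{5} C(5,i) p^i (1−p)^{5−i} with p = 0.74
C(5,4)·0.74^4·0.26^1 = 0.389825
C(5,5)·0.74^5·0.26^0 = 0.221901
Sum = 0.6117

0.6117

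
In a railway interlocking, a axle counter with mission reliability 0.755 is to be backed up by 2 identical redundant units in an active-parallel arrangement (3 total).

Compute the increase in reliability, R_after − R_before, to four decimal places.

0.2303

R_before = 0.755
R_after = 1 − (1 − 0.755)^3 = 0.9853
ΔR = 0.9853 − 0.755 = 0.2303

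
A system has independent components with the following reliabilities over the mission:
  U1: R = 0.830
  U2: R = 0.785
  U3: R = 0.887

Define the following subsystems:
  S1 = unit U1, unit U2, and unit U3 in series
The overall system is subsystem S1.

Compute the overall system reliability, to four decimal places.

Series (U1, U2, and U3): 0.830000 × 0.785000 × 0.887000 = 0.5779

0.5779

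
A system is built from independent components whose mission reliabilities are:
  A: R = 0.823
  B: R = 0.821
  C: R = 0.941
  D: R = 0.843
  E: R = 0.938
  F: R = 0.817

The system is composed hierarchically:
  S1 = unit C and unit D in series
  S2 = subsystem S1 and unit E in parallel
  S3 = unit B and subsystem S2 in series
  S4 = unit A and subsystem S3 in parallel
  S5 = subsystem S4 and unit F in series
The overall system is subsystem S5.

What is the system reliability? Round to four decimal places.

0.7896

Series (C and D): 0.941000 × 0.843000 = 0.793263
Parallel ([0.793263] and E): 1 − (1 − 0.793263)(1 − 0.938000) = 0.987182
Series (B and [0.987182]): 0.821000 × 0.987182 = 0.810476
Parallel (A and [0.810476]): 1 − (1 − 0.823000)(1 − 0.810476) = 0.966454
Series ([0.966454] and F): 0.966454 × 0.817000 = 0.7896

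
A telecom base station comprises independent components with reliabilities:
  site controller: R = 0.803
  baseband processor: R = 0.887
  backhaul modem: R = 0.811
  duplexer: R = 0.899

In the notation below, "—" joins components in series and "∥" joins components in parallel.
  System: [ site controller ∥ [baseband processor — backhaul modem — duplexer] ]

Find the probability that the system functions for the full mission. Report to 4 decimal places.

Series (baseband processor, backhaul modem, and duplexer): 0.887000 × 0.811000 × 0.899000 = 0.646702
Parallel (site controller and [0.646702]): 1 − (1 − 0.803000)(1 − 0.646702) = 0.9304

0.9304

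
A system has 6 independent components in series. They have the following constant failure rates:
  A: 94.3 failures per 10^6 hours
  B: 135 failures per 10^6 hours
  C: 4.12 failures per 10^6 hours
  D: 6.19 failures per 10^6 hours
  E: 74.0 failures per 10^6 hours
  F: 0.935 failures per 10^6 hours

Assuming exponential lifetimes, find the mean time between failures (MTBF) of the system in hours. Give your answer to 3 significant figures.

3180

Series of exponential components: λ_sys = Σ λ_i
λ_sys = 0.0000943 + 0.000135 + 0.00000412 + 0.00000619 + 0.0000740 + 0.000000935 = 3.1455e-04 /h
MTBF = 1 / λ_sys = 3180 h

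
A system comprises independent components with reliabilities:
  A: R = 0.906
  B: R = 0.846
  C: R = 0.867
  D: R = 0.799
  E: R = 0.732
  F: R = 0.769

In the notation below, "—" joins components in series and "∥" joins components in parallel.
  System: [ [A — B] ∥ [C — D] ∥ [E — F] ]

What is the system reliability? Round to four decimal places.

Series (A and B): 0.906000 × 0.846000 = 0.766476
Series (C and D): 0.867000 × 0.799000 = 0.692733
Series (E and F): 0.732000 × 0.769000 = 0.562908
Parallel ([0.766476], [0.692733], and [0.562908]): 1 − (1 − 0.766476)(1 − 0.692733)(1 − 0.562908) = 0.9686

0.9686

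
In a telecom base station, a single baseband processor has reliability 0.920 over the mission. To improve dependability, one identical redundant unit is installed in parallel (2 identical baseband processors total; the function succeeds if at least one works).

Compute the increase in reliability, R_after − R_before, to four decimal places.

0.0736

R_before = 0.920
R_after = 1 − (1 − 0.920)^2 = 0.9936
ΔR = 0.9936 − 0.920 = 0.0736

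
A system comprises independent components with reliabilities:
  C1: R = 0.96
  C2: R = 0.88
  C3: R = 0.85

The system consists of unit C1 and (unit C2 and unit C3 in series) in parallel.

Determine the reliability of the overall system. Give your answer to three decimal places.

0.990

Series (C2 and C3): 0.88000 × 0.85000 = 0.74800
Parallel (C1 and [0.74800]): 1 − (1 − 0.96000)(1 − 0.74800) = 0.990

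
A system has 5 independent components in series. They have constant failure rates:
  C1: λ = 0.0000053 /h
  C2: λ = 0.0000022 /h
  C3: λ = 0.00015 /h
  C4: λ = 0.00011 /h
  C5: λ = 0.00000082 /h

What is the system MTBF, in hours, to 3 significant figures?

3730

Series of exponential components: λ_sys = Σ λ_i
λ_sys = 0.0000053 + 0.0000022 + 0.00015 + 0.00011 + 0.00000082 = 2.6832e-04 /h
MTBF = 1 / λ_sys = 3730 h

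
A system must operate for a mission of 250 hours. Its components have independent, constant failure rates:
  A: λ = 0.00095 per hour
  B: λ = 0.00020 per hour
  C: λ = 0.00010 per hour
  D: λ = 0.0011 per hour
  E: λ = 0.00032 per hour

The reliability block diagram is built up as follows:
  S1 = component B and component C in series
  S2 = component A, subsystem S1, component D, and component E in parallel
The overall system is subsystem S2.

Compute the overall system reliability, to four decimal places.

R(A) = exp(−0.00095 × 250) = 0.788597
R(B) = exp(−0.00020 × 250) = 0.951229
R(C) = exp(−0.00010 × 250) = 0.975310
R(D) = exp(−0.0011 × 250) = 0.759572
R(E) = exp(−0.00032 × 250) = 0.923116
Series (B and C): 0.951229 × 0.975310 = 0.927743
Parallel (A, [0.927743], D, and E): 1 − (1 − 0.788597)(1 − 0.927743)(1 − 0.759572)(1 − 0.923116) = 0.9997

0.9997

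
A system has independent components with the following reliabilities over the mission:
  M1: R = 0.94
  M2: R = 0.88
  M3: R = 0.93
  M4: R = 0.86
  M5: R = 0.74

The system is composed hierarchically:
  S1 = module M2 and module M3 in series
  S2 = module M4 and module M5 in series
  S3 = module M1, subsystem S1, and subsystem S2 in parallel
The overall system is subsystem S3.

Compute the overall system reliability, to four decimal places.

0.9960

Series (M2 and M3): 0.880000 × 0.930000 = 0.818400
Series (M4 and M5): 0.860000 × 0.740000 = 0.636400
Parallel (M1, [0.818400], and [0.636400]): 1 − (1 − 0.940000)(1 − 0.818400)(1 − 0.636400) = 0.9960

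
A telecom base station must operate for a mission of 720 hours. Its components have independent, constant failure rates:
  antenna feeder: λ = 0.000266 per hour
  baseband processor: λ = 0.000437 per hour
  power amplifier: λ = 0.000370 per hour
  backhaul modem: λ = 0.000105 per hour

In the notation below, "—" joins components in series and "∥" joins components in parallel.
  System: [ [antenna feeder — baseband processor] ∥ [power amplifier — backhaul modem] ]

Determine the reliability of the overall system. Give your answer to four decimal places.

0.8850

R(antenna feeder) = exp(−0.000266 × 720) = 0.825703
R(baseband processor) = exp(−0.000437 × 720) = 0.730052
R(power amplifier) = exp(−0.000370 × 720) = 0.766133
R(backhaul modem) = exp(−0.000105 × 720) = 0.927187
Series (antenna feeder and baseband processor): 0.825703 × 0.730052 = 0.602806
Series (power amplifier and backhaul modem): 0.766133 × 0.927187 = 0.710349
Parallel ([0.602806] and [0.710349]): 1 − (1 − 0.602806)(1 − 0.710349) = 0.8850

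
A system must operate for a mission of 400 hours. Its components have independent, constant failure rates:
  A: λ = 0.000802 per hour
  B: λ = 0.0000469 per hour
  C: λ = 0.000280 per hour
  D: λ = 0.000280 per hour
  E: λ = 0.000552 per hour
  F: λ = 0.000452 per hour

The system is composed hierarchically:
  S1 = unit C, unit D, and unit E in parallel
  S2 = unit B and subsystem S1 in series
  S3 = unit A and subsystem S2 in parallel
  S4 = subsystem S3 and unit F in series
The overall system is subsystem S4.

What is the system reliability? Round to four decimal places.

0.8298

R(A) = exp(−0.000802 × 400) = 0.725568
R(B) = exp(−0.0000469 × 400) = 0.981415
R(C) = exp(−0.000280 × 400) = 0.894044
R(D) = exp(−0.000280 × 400) = 0.894044
R(E) = exp(−0.000552 × 400) = 0.801877
R(F) = exp(−0.000452 × 400) = 0.834602
Parallel (C, D, and E): 1 − (1 − 0.894044)(1 − 0.894044)(1 − 0.801877) = 0.997776
Series (B and [0.997776]): 0.981415 × 0.997776 = 0.979232
Parallel (A and [0.979232]): 1 − (1 − 0.725568)(1 − 0.979232) = 0.994301
Series ([0.994301] and F): 0.994301 × 0.834602 = 0.8298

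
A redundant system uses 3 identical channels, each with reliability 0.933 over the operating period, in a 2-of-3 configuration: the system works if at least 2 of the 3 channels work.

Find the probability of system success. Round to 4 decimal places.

R = Σ_{i=2}^{3} C(3,i) p^i (1−p)^{3−i} with p = 0.933
C(3,2)·0.933^2·0.067^1 = 0.174968
C(3,3)·0.933^3·0.067^0 = 0.812166
Sum = 0.9871

0.9871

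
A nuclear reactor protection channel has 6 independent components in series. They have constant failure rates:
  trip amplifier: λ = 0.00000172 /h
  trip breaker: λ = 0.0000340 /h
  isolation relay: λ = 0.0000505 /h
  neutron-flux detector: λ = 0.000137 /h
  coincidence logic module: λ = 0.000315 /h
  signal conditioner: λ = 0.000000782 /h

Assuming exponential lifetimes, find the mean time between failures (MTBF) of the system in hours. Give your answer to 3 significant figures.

1860

Series of exponential components: λ_sys = Σ λ_i
λ_sys = 0.00000172 + 0.0000340 + 0.0000505 + 0.000137 + 0.000315 + 0.000000782 = 5.3900e-04 /h
MTBF = 1 / λ_sys = 1860 h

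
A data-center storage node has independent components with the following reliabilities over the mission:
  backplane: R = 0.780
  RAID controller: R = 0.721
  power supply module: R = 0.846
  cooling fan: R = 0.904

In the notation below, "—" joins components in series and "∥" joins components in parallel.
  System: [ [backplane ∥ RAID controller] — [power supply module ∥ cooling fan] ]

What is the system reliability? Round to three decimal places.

Parallel (backplane and RAID controller): 1 − (1 − 0.78000)(1 − 0.72100) = 0.93862
Parallel (power supply module and cooling fan): 1 − (1 − 0.84600)(1 − 0.90400) = 0.98522
Series ([0.93862] and [0.98522]): 0.93862 × 0.98522 = 0.925

0.925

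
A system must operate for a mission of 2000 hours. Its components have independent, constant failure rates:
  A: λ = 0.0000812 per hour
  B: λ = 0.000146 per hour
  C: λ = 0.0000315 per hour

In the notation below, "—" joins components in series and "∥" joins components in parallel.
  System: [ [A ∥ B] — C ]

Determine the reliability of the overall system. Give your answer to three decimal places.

R(A) = exp(−0.0000812 × 2000) = 0.85010
R(B) = exp(−0.000146 × 2000) = 0.74677
R(C) = exp(−0.0000315 × 2000) = 0.93894
Parallel (A and B): 1 − (1 − 0.85010)(1 − 0.74677) = 0.96204
Series ([0.96204] and C): 0.96204 × 0.93894 = 0.903

0.903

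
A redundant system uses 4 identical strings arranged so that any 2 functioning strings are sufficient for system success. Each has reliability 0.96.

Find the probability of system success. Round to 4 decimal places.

0.9998

R = Σ_{i=2}^{4} C(4,i) p^i (1−p)^{4−i} with p = 0.96
C(4,2)·0.96^2·0.04^2 = 0.008847
C(4,3)·0.96^3·0.04^1 = 0.141558
C(4,4)·0.96^4·0.04^0 = 0.849347
Sum = 0.9998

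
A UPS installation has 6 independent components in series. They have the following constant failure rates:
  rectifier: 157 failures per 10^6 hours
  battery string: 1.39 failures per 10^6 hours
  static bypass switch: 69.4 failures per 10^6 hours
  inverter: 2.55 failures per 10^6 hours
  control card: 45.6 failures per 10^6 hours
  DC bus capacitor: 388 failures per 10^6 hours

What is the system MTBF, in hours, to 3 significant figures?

Series of exponential components: λ_sys = Σ λ_i
λ_sys = 0.000157 + 0.00000139 + 0.0000694 + 0.00000255 + 0.0000456 + 0.000388 = 6.6394e-04 /h
MTBF = 1 / λ_sys = 1510 h

1510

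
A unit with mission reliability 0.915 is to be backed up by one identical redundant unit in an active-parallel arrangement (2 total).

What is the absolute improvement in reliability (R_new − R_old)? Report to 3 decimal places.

R_before = 0.915
R_after = 1 − (1 − 0.915)^2 = 0.993
ΔR = 0.993 − 0.915 = 0.078

0.078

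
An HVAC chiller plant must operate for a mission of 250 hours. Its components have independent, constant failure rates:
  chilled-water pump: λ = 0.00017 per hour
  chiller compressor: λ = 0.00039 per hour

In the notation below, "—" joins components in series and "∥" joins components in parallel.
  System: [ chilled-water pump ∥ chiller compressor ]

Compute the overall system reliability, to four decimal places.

R(chilled-water pump) = exp(−0.00017 × 250) = 0.958390
R(chiller compressor) = exp(−0.00039 × 250) = 0.907102
Parallel (chilled-water pump and chiller compressor): 1 − (1 − 0.958390)(1 − 0.907102) = 0.9961

0.9961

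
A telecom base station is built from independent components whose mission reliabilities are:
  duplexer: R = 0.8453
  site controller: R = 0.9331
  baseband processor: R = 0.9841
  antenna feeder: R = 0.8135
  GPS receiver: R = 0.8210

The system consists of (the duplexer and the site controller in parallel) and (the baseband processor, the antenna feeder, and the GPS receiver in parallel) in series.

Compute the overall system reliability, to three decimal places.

0.989

Parallel (duplexer and site controller): 1 − (1 − 0.84530)(1 − 0.93310) = 0.98965
Parallel (baseband processor, antenna feeder, and GPS receiver): 1 − (1 − 0.98410)(1 − 0.81350)(1 − 0.82100) = 0.99947
Series ([0.98965] and [0.99947]): 0.98965 × 0.99947 = 0.989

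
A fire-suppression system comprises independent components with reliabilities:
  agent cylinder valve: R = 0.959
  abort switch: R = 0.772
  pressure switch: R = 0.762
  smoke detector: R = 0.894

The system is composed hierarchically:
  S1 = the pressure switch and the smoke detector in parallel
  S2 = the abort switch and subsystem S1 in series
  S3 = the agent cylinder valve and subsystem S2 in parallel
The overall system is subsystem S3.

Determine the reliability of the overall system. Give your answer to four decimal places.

Parallel (pressure switch and smoke detector): 1 − (1 − 0.762000)(1 − 0.894000) = 0.974772
Series (abort switch and [0.974772]): 0.772000 × 0.974772 = 0.752524
Parallel (agent cylinder valve and [0.752524]): 1 − (1 − 0.959000)(1 − 0.752524) = 0.9899

0.9899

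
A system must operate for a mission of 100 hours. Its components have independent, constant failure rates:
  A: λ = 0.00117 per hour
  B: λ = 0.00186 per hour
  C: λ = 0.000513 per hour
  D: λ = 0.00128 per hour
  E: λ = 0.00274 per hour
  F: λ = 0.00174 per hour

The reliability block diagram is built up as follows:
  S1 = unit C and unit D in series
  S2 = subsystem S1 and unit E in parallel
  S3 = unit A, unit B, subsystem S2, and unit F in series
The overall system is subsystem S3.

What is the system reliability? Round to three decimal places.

R(A) = exp(−0.00117 × 100) = 0.88959
R(B) = exp(−0.00186 × 100) = 0.83027
R(C) = exp(−0.000513 × 100) = 0.94999
R(D) = exp(−0.00128 × 100) = 0.87985
R(E) = exp(−0.00274 × 100) = 0.76033
R(F) = exp(−0.00174 × 100) = 0.84030
Series (C and D): 0.94999 × 0.87985 = 0.83585
Parallel ([0.83585] and E): 1 − (1 − 0.83585)(1 − 0.76033) = 0.96066
Series (A, B, [0.96066], and F): 0.88959 × 0.83027 × 0.96066 × 0.84030 = 0.596

0.596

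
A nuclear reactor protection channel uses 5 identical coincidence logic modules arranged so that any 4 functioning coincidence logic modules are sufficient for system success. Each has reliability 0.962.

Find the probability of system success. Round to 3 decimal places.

0.987

R = Σ_{i=4}^{5} C(5,i) p^i (1−p)^{5−i} with p = 0.962
C(5,4)·0.962^4·0.038^1 = 0.16272
C(5,5)·0.962^5·0.038^0 = 0.82390
Sum = 0.987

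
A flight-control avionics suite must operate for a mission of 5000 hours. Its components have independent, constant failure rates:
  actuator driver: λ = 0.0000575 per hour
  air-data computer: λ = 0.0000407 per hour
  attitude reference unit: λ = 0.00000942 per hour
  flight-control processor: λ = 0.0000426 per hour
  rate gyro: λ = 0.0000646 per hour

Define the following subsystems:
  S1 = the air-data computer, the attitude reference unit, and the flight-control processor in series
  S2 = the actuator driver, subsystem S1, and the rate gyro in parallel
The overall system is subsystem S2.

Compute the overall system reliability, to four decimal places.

0.9744

R(actuator driver) = exp(−0.0000575 × 5000) = 0.750137
R(air-data computer) = exp(−0.0000407 × 5000) = 0.815870
R(attitude reference unit) = exp(−0.00000942 × 5000) = 0.953992
R(flight-control processor) = exp(−0.0000426 × 5000) = 0.808156
R(rate gyro) = exp(−0.0000646 × 5000) = 0.723974
Series (air-data computer, attitude reference unit, and flight-control processor): 0.815870 × 0.953992 × 0.808156 = 0.629015
Parallel (actuator driver, [0.629015], and rate gyro): 1 − (1 − 0.750137)(1 − 0.629015)(1 − 0.723974) = 0.9744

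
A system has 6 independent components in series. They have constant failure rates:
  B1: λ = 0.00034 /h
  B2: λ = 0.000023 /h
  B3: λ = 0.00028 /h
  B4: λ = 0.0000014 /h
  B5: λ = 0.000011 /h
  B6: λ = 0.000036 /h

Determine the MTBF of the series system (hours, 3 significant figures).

1450

Series of exponential components: λ_sys = Σ λ_i
λ_sys = 0.00034 + 0.000023 + 0.00028 + 0.0000014 + 0.000011 + 0.000036 = 6.9140e-04 /h
MTBF = 1 / λ_sys = 1450 h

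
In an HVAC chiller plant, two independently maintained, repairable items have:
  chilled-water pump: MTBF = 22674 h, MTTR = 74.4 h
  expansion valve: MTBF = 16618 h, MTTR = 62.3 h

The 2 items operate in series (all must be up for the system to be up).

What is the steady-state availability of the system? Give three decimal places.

A(chilled-water pump) = MTBF/(MTBF+MTTR) = 22674/(22674+74.4) = 0.996729
A(expansion valve) = MTBF/(MTBF+MTTR) = 16618/(16618+62.3) = 0.996265
Series availability: 0.996729 × 0.996265 = 0.993

0.993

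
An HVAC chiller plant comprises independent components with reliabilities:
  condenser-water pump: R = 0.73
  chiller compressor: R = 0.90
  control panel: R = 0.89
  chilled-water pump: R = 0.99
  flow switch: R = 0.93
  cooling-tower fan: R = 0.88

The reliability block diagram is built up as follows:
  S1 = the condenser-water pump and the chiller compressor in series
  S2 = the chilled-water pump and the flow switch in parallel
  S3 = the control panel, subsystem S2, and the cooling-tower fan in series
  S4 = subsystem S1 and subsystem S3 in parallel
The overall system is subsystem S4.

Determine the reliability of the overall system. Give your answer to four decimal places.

0.9254

Series (condenser-water pump and chiller compressor): 0.730000 × 0.900000 = 0.657000
Parallel (chilled-water pump and flow switch): 1 − (1 − 0.990000)(1 − 0.930000) = 0.999300
Series (control panel, [0.999300], and cooling-tower fan): 0.890000 × 0.999300 × 0.880000 = 0.782652
Parallel ([0.657000] and [0.782652]): 1 − (1 − 0.657000)(1 − 0.782652) = 0.9254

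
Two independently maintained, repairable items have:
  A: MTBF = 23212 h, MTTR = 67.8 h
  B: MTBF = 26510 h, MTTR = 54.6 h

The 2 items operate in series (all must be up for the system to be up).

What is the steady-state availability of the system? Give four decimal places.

0.9950

A(A) = MTBF/(MTBF+MTTR) = 23212/(23212+67.8) = 0.997088
A(B) = MTBF/(MTBF+MTTR) = 26510/(26510+54.6) = 0.997945
Series availability: 0.997088 × 0.997945 = 0.9950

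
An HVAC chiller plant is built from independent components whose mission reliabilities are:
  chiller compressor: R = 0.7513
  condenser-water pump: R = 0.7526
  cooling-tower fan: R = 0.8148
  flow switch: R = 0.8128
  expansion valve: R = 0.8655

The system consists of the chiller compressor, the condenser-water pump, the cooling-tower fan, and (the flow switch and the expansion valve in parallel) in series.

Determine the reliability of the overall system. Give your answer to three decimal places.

Parallel (flow switch and expansion valve): 1 − (1 − 0.81280)(1 − 0.86550) = 0.97482
Series (chiller compressor, condenser-water pump, cooling-tower fan, and [0.97482]): 0.75130 × 0.75260 × 0.81480 × 0.97482 = 0.449

0.449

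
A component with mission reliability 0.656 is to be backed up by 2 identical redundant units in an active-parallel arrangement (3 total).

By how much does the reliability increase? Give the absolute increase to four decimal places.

R_before = 0.656
R_after = 1 − (1 − 0.656)^3 = 0.9593
ΔR = 0.9593 − 0.656 = 0.3033

0.3033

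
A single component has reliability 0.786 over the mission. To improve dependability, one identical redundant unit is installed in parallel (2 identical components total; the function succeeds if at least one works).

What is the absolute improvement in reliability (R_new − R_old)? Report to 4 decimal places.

0.1682

R_before = 0.786
R_after = 1 − (1 − 0.786)^2 = 0.9542
ΔR = 0.9542 − 0.786 = 0.1682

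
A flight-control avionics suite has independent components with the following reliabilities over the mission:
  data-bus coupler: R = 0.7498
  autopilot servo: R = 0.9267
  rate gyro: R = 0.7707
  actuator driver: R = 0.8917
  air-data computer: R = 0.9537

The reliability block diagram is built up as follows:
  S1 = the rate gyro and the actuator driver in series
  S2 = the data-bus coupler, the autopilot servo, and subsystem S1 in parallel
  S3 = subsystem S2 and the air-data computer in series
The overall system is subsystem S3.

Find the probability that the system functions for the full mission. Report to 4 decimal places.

Series (rate gyro and actuator driver): 0.770700 × 0.891700 = 0.687233
Parallel (data-bus coupler, autopilot servo, and [0.687233]): 1 − (1 − 0.749800)(1 − 0.926700)(1 − 0.687233) = 0.994264
Series ([0.994264] and air-data computer): 0.994264 × 0.953700 = 0.9482

0.9482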